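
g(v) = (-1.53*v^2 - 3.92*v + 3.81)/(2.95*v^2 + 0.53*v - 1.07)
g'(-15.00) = 0.01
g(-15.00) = -0.43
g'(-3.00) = 0.27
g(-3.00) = 0.08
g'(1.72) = 0.01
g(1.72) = -0.87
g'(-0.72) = 3575.79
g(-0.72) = 75.17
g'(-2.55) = 0.43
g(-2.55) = 0.23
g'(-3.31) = 0.21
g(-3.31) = 0.00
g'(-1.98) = 0.92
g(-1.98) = 0.59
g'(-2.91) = 0.30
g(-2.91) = 0.10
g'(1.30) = -0.22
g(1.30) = -0.84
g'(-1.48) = 2.55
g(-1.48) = 1.36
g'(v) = (-5.9*v - 0.53)*(-1.53*v^2 - 3.92*v + 3.81)/(2.95*v^2 + 0.53*v - 1.07)^2 + (-3.06*v - 3.92)/(2.95*v^2 + 0.53*v - 1.07)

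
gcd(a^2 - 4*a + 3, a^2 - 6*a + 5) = a - 1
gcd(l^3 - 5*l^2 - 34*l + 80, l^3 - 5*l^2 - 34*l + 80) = l^3 - 5*l^2 - 34*l + 80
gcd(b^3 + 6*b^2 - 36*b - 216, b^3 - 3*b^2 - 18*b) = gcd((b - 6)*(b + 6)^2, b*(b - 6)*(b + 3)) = b - 6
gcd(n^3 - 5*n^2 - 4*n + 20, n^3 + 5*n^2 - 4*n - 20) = n^2 - 4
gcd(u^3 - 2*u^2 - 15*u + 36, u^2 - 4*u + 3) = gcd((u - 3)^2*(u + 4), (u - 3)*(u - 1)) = u - 3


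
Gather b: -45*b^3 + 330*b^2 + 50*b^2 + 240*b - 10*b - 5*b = -45*b^3 + 380*b^2 + 225*b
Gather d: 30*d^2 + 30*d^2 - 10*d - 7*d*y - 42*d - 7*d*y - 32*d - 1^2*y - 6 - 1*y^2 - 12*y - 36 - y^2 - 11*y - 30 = 60*d^2 + d*(-14*y - 84) - 2*y^2 - 24*y - 72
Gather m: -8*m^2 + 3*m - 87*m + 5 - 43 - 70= -8*m^2 - 84*m - 108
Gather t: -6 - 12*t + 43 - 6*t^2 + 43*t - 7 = -6*t^2 + 31*t + 30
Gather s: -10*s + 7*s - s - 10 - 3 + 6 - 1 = -4*s - 8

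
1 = 1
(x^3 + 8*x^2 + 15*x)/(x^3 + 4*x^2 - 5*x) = (x + 3)/(x - 1)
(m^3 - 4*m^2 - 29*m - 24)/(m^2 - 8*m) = m + 4 + 3/m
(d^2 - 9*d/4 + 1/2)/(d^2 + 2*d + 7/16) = 4*(4*d^2 - 9*d + 2)/(16*d^2 + 32*d + 7)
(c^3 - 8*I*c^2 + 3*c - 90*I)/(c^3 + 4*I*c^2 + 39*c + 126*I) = (c - 5*I)/(c + 7*I)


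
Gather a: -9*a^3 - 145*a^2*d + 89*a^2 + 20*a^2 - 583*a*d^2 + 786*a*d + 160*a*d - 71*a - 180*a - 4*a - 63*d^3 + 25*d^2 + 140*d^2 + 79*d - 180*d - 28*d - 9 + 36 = -9*a^3 + a^2*(109 - 145*d) + a*(-583*d^2 + 946*d - 255) - 63*d^3 + 165*d^2 - 129*d + 27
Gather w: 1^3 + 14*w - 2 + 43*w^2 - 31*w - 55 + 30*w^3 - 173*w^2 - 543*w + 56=30*w^3 - 130*w^2 - 560*w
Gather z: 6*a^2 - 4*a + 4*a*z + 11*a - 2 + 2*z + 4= 6*a^2 + 7*a + z*(4*a + 2) + 2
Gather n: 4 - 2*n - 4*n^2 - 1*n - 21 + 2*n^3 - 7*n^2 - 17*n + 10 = 2*n^3 - 11*n^2 - 20*n - 7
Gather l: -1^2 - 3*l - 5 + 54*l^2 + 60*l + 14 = 54*l^2 + 57*l + 8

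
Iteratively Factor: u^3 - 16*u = (u - 4)*(u^2 + 4*u) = u*(u - 4)*(u + 4)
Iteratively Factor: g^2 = (g)*(g)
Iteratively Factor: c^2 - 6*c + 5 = (c - 1)*(c - 5)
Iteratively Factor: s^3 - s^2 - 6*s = (s + 2)*(s^2 - 3*s) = (s - 3)*(s + 2)*(s)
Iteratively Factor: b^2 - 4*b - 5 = (b + 1)*(b - 5)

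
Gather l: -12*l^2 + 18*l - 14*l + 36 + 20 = -12*l^2 + 4*l + 56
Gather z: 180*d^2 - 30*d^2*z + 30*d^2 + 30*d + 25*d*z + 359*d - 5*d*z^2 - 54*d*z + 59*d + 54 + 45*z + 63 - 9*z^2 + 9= 210*d^2 + 448*d + z^2*(-5*d - 9) + z*(-30*d^2 - 29*d + 45) + 126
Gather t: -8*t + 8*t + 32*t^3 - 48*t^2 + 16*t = 32*t^3 - 48*t^2 + 16*t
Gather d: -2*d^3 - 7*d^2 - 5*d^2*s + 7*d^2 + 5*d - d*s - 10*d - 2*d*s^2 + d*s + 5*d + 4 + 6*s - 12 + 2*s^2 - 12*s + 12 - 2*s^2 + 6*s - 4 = -2*d^3 - 5*d^2*s - 2*d*s^2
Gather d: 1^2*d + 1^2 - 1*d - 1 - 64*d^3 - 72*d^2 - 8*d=-64*d^3 - 72*d^2 - 8*d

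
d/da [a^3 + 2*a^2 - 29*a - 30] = 3*a^2 + 4*a - 29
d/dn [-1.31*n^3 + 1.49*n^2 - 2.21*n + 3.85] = -3.93*n^2 + 2.98*n - 2.21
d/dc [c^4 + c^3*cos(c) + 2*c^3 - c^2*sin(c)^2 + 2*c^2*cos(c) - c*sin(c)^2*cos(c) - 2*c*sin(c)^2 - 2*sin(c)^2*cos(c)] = -c^3*sin(c) + 4*c^3 - 2*c^2*sin(c) - c^2*sin(2*c) + 3*c^2*cos(c) + 6*c^2 + c*sin(c)/4 - 2*c*sin(2*c) - 3*c*sin(3*c)/4 + 4*c*cos(c) + c*cos(2*c) - c + sin(c)/2 - 3*sin(3*c)/2 - cos(c)/4 + cos(2*c) + cos(3*c)/4 - 1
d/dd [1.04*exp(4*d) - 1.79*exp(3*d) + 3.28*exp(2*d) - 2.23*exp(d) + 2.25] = (4.16*exp(3*d) - 5.37*exp(2*d) + 6.56*exp(d) - 2.23)*exp(d)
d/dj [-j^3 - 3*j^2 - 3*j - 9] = -3*j^2 - 6*j - 3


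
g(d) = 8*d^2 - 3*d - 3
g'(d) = 16*d - 3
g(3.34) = 76.22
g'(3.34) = 50.44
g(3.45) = 81.87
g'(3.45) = 52.20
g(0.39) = -2.95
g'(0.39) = 3.24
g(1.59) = 12.45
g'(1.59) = 22.44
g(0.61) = -1.85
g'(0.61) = 6.76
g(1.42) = 8.87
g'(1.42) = 19.72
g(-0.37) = -0.79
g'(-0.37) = -8.92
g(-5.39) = 245.59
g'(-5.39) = -89.24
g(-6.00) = 303.00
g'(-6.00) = -99.00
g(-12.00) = 1185.00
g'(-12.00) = -195.00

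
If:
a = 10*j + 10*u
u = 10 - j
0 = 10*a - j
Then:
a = 100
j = 1000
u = -990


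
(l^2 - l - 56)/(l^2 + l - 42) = (l - 8)/(l - 6)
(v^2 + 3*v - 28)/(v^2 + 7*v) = (v - 4)/v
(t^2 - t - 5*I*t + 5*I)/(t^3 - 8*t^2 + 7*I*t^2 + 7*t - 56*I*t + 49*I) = (t - 5*I)/(t^2 + 7*t*(-1 + I) - 49*I)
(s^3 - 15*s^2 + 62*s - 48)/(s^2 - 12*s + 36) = (s^2 - 9*s + 8)/(s - 6)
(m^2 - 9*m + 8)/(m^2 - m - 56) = (m - 1)/(m + 7)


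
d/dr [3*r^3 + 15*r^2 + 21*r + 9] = 9*r^2 + 30*r + 21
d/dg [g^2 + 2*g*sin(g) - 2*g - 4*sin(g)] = 2*g*cos(g) + 2*g + 2*sin(g) - 4*cos(g) - 2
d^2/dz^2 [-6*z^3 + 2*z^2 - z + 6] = 4 - 36*z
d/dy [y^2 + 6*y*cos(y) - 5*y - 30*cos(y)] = -6*y*sin(y) + 2*y + 30*sin(y) + 6*cos(y) - 5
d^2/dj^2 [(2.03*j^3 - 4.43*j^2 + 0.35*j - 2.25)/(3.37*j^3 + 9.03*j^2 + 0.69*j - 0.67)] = (-1.13686837721616e-13*j^7 - 224.1724*j^6 - 4.47266400000012*j^5 - 125.922072*j^4 - 1098.403264*j^3 - 1289.152992*j^2 - 96.423288*j - 33.021544)/(38.272753*j^9 + 307.658421*j^8 + 847.887282*j^7 + 839.471712*j^6 + 51.270012*j^5 - 160.347366*j^4 - 20.180526*j^3 + 11.20374*j^2 + 0.929223*j - 0.300763)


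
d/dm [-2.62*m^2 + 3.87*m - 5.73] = 3.87 - 5.24*m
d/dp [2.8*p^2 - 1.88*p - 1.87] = 5.6*p - 1.88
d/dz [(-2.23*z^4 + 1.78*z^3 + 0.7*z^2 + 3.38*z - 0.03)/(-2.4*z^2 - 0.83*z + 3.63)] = (10.704*z^5 + 1.2807*z^4 - 35.3344*z^3 + 26.9152*z^2 + 4.938*z + 12.2445)/(5.76*z^4 + 3.984*z^3 - 16.7351*z^2 - 6.0258*z + 13.1769)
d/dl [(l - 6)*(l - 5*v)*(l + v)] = 3*l^2 - 8*l*v - 12*l - 5*v^2 + 24*v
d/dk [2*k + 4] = 2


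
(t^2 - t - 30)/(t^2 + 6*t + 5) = (t - 6)/(t + 1)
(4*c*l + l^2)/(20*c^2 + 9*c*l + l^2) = l/(5*c + l)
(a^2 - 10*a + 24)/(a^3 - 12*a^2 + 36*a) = (a - 4)/(a*(a - 6))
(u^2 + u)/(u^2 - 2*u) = (u + 1)/(u - 2)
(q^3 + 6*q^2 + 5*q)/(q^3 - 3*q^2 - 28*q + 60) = q*(q + 1)/(q^2 - 8*q + 12)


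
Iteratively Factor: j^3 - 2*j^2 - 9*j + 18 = (j - 2)*(j^2 - 9) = (j - 3)*(j - 2)*(j + 3)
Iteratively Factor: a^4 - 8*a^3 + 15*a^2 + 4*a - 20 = (a - 2)*(a^3 - 6*a^2 + 3*a + 10) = (a - 5)*(a - 2)*(a^2 - a - 2) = (a - 5)*(a - 2)*(a + 1)*(a - 2)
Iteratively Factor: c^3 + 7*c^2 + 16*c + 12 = (c + 2)*(c^2 + 5*c + 6) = (c + 2)*(c + 3)*(c + 2)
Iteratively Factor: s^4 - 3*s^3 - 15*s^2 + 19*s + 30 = (s - 5)*(s^3 + 2*s^2 - 5*s - 6) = (s - 5)*(s + 3)*(s^2 - s - 2) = (s - 5)*(s + 1)*(s + 3)*(s - 2)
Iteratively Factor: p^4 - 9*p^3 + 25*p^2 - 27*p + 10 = (p - 1)*(p^3 - 8*p^2 + 17*p - 10) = (p - 1)^2*(p^2 - 7*p + 10) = (p - 2)*(p - 1)^2*(p - 5)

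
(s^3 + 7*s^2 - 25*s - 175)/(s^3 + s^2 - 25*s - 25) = (s + 7)/(s + 1)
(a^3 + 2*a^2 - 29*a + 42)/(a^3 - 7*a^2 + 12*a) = (a^2 + 5*a - 14)/(a*(a - 4))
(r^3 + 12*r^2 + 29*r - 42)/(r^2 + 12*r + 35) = (r^2 + 5*r - 6)/(r + 5)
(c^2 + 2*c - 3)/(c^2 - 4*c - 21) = (c - 1)/(c - 7)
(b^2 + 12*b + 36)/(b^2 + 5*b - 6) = (b + 6)/(b - 1)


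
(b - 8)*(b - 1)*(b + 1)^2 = b^4 - 7*b^3 - 9*b^2 + 7*b + 8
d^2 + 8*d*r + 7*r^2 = (d + r)*(d + 7*r)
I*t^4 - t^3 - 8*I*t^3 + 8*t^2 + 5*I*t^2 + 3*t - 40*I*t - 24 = (t - 8)*(t - I)*(t + 3*I)*(I*t + 1)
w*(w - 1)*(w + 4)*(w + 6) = w^4 + 9*w^3 + 14*w^2 - 24*w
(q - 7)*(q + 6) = q^2 - q - 42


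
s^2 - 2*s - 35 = (s - 7)*(s + 5)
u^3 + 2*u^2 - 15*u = u*(u - 3)*(u + 5)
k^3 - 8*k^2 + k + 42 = (k - 7)*(k - 3)*(k + 2)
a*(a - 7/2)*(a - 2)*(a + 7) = a^4 + 3*a^3/2 - 63*a^2/2 + 49*a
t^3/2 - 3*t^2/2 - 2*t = t*(t/2 + 1/2)*(t - 4)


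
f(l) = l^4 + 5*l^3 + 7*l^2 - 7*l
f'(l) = 4*l^3 + 15*l^2 + 14*l - 7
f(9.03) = 10838.07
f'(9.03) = 4287.79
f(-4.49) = 126.39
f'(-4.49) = -129.53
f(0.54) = -0.87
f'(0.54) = 5.56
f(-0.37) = 3.31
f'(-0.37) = -10.33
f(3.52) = 433.69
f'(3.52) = 402.59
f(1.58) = 32.37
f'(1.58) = 68.34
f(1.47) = 25.39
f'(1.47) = 58.70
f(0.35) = -1.36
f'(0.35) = -0.09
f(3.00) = 258.00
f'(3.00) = 278.00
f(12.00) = 30300.00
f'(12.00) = 9233.00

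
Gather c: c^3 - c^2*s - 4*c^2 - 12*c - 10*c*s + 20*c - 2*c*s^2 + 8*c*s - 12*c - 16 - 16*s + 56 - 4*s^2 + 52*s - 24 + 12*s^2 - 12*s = c^3 + c^2*(-s - 4) + c*(-2*s^2 - 2*s - 4) + 8*s^2 + 24*s + 16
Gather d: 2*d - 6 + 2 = 2*d - 4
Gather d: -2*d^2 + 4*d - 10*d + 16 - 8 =-2*d^2 - 6*d + 8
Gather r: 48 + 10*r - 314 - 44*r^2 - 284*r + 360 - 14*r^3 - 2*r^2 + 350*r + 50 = -14*r^3 - 46*r^2 + 76*r + 144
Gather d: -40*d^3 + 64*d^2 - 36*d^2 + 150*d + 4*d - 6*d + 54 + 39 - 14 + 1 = -40*d^3 + 28*d^2 + 148*d + 80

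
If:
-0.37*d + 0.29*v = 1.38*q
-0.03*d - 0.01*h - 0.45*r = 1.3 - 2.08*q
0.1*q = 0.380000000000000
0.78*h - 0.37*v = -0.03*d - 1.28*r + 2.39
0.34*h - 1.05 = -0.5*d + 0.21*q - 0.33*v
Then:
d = 0.23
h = -12.75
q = 3.80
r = 14.94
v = 18.38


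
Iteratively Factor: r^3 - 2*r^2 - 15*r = (r)*(r^2 - 2*r - 15) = r*(r - 5)*(r + 3)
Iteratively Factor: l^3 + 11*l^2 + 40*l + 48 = (l + 4)*(l^2 + 7*l + 12) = (l + 3)*(l + 4)*(l + 4)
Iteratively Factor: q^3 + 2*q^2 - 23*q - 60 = (q - 5)*(q^2 + 7*q + 12) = (q - 5)*(q + 4)*(q + 3)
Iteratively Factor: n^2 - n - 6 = (n - 3)*(n + 2)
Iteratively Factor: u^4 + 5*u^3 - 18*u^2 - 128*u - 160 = (u + 4)*(u^3 + u^2 - 22*u - 40) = (u + 2)*(u + 4)*(u^2 - u - 20) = (u - 5)*(u + 2)*(u + 4)*(u + 4)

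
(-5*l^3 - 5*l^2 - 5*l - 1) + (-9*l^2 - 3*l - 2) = -5*l^3 - 14*l^2 - 8*l - 3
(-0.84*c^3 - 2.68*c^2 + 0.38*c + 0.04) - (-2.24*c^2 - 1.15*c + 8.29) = -0.84*c^3 - 0.44*c^2 + 1.53*c - 8.25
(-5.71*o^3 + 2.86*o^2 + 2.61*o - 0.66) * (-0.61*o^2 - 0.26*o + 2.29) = 3.4831*o^5 - 0.26*o^4 - 15.4116*o^3 + 6.2734*o^2 + 6.1485*o - 1.5114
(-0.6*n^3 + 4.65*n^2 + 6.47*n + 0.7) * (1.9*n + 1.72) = -1.14*n^4 + 7.803*n^3 + 20.291*n^2 + 12.4584*n + 1.204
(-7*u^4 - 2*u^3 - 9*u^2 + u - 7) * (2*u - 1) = -14*u^5 + 3*u^4 - 16*u^3 + 11*u^2 - 15*u + 7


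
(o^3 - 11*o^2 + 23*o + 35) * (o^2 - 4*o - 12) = o^5 - 15*o^4 + 55*o^3 + 75*o^2 - 416*o - 420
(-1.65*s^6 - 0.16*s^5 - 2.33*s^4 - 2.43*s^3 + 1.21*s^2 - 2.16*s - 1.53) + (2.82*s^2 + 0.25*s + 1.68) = -1.65*s^6 - 0.16*s^5 - 2.33*s^4 - 2.43*s^3 + 4.03*s^2 - 1.91*s + 0.15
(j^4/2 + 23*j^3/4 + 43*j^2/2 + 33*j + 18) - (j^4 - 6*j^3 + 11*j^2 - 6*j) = -j^4/2 + 47*j^3/4 + 21*j^2/2 + 39*j + 18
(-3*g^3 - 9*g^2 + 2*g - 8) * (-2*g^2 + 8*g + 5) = 6*g^5 - 6*g^4 - 91*g^3 - 13*g^2 - 54*g - 40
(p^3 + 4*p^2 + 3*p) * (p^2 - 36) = p^5 + 4*p^4 - 33*p^3 - 144*p^2 - 108*p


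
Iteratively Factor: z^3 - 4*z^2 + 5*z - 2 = (z - 2)*(z^2 - 2*z + 1) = (z - 2)*(z - 1)*(z - 1)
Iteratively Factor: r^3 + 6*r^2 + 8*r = (r)*(r^2 + 6*r + 8) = r*(r + 2)*(r + 4)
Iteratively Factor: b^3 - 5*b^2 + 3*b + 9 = (b - 3)*(b^2 - 2*b - 3) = (b - 3)^2*(b + 1)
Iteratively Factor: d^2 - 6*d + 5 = (d - 5)*(d - 1)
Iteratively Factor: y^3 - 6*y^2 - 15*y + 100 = (y + 4)*(y^2 - 10*y + 25) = (y - 5)*(y + 4)*(y - 5)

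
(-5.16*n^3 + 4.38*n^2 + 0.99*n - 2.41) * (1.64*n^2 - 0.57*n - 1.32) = -8.4624*n^5 + 10.1244*n^4 + 5.9382*n^3 - 10.2983*n^2 + 0.0669*n + 3.1812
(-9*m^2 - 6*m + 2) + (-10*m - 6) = -9*m^2 - 16*m - 4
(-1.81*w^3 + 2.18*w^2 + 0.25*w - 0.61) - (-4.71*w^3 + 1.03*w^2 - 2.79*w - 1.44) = 2.9*w^3 + 1.15*w^2 + 3.04*w + 0.83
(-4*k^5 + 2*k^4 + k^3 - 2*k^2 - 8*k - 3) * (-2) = 8*k^5 - 4*k^4 - 2*k^3 + 4*k^2 + 16*k + 6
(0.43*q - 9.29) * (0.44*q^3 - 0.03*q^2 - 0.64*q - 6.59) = 0.1892*q^4 - 4.1005*q^3 + 0.00349999999999995*q^2 + 3.1119*q + 61.2211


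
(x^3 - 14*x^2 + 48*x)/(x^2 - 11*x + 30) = x*(x - 8)/(x - 5)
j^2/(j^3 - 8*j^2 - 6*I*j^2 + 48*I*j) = j/(j^2 - 8*j - 6*I*j + 48*I)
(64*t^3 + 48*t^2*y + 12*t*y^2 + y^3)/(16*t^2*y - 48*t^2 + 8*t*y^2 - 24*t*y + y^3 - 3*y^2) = (4*t + y)/(y - 3)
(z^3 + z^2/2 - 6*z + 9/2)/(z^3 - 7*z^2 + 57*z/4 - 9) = 2*(z^2 + 2*z - 3)/(2*z^2 - 11*z + 12)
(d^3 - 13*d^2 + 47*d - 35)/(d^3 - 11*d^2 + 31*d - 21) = (d - 5)/(d - 3)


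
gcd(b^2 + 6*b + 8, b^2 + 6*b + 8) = b^2 + 6*b + 8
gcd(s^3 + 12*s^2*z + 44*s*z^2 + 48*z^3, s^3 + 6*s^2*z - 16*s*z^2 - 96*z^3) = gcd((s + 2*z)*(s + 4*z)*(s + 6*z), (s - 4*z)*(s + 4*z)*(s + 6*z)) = s^2 + 10*s*z + 24*z^2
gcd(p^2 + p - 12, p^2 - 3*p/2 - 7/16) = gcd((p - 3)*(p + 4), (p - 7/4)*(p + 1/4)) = 1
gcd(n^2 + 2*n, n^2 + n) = n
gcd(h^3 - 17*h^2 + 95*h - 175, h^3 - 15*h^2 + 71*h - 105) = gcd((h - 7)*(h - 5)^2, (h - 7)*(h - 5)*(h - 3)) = h^2 - 12*h + 35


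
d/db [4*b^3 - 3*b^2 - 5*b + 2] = 12*b^2 - 6*b - 5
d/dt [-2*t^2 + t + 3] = 1 - 4*t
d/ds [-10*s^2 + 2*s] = 2 - 20*s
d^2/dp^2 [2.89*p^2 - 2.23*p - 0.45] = 5.78000000000000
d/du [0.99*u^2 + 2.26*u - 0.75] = 1.98*u + 2.26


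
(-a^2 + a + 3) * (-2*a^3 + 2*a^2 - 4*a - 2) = 2*a^5 - 4*a^4 + 4*a^2 - 14*a - 6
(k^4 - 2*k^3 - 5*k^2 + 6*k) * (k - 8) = k^5 - 10*k^4 + 11*k^3 + 46*k^2 - 48*k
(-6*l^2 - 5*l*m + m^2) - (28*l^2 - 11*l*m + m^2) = -34*l^2 + 6*l*m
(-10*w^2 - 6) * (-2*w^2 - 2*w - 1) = 20*w^4 + 20*w^3 + 22*w^2 + 12*w + 6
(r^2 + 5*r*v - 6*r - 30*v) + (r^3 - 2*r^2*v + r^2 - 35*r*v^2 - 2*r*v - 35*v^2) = r^3 - 2*r^2*v + 2*r^2 - 35*r*v^2 + 3*r*v - 6*r - 35*v^2 - 30*v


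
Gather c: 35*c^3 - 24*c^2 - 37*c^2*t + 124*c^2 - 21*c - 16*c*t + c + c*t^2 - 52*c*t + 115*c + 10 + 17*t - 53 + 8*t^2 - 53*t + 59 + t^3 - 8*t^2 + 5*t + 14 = 35*c^3 + c^2*(100 - 37*t) + c*(t^2 - 68*t + 95) + t^3 - 31*t + 30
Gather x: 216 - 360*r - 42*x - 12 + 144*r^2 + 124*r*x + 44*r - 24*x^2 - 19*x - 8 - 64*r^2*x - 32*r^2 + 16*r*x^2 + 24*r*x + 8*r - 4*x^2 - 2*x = 112*r^2 - 308*r + x^2*(16*r - 28) + x*(-64*r^2 + 148*r - 63) + 196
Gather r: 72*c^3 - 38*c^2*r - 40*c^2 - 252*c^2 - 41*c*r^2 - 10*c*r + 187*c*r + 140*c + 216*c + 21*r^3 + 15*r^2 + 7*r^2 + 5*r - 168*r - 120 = 72*c^3 - 292*c^2 + 356*c + 21*r^3 + r^2*(22 - 41*c) + r*(-38*c^2 + 177*c - 163) - 120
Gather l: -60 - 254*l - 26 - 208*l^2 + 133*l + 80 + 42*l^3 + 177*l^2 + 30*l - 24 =42*l^3 - 31*l^2 - 91*l - 30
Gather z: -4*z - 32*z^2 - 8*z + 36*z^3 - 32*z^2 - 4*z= 36*z^3 - 64*z^2 - 16*z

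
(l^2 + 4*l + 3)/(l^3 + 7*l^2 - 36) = (l + 1)/(l^2 + 4*l - 12)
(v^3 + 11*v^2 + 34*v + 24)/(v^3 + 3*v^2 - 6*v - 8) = (v + 6)/(v - 2)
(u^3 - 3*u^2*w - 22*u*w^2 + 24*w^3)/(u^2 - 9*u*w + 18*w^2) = (u^2 + 3*u*w - 4*w^2)/(u - 3*w)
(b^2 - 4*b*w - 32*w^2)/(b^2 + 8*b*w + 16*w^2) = (b - 8*w)/(b + 4*w)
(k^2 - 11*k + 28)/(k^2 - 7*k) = (k - 4)/k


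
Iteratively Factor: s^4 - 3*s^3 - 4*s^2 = (s)*(s^3 - 3*s^2 - 4*s) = s*(s - 4)*(s^2 + s) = s^2*(s - 4)*(s + 1)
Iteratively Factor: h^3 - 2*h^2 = (h)*(h^2 - 2*h) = h^2*(h - 2)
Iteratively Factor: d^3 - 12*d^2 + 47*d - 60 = (d - 4)*(d^2 - 8*d + 15) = (d - 5)*(d - 4)*(d - 3)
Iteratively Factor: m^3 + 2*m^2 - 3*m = (m - 1)*(m^2 + 3*m) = m*(m - 1)*(m + 3)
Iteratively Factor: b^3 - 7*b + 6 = (b + 3)*(b^2 - 3*b + 2) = (b - 2)*(b + 3)*(b - 1)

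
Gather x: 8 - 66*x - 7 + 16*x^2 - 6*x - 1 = 16*x^2 - 72*x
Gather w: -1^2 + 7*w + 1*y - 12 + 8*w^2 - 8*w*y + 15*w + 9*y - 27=8*w^2 + w*(22 - 8*y) + 10*y - 40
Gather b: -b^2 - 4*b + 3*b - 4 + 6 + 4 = -b^2 - b + 6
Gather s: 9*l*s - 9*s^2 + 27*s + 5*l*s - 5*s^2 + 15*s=-14*s^2 + s*(14*l + 42)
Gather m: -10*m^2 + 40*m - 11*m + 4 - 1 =-10*m^2 + 29*m + 3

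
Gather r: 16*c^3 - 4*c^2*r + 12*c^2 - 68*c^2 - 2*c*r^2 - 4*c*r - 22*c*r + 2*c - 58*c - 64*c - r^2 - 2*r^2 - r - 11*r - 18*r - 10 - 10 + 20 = 16*c^3 - 56*c^2 - 120*c + r^2*(-2*c - 3) + r*(-4*c^2 - 26*c - 30)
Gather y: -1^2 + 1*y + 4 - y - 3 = 0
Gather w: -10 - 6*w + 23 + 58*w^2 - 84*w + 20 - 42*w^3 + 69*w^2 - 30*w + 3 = -42*w^3 + 127*w^2 - 120*w + 36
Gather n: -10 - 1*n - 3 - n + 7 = -2*n - 6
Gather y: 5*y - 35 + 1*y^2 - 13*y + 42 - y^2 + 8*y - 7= 0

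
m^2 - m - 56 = (m - 8)*(m + 7)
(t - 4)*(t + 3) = t^2 - t - 12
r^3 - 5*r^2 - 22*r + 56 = (r - 7)*(r - 2)*(r + 4)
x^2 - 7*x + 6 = (x - 6)*(x - 1)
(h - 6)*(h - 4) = h^2 - 10*h + 24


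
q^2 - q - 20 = (q - 5)*(q + 4)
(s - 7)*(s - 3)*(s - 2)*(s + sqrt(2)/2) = s^4 - 12*s^3 + sqrt(2)*s^3/2 - 6*sqrt(2)*s^2 + 41*s^2 - 42*s + 41*sqrt(2)*s/2 - 21*sqrt(2)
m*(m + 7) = m^2 + 7*m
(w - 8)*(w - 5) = w^2 - 13*w + 40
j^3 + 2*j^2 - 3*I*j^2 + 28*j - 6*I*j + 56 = (j + 2)*(j - 7*I)*(j + 4*I)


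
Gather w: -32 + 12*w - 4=12*w - 36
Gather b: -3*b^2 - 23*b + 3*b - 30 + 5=-3*b^2 - 20*b - 25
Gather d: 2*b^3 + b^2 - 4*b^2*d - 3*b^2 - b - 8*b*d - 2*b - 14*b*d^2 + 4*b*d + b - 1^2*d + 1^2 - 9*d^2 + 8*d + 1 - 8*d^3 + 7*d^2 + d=2*b^3 - 2*b^2 - 2*b - 8*d^3 + d^2*(-14*b - 2) + d*(-4*b^2 - 4*b + 8) + 2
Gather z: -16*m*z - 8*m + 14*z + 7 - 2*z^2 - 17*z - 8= -8*m - 2*z^2 + z*(-16*m - 3) - 1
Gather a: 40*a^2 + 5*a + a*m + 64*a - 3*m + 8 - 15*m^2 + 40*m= 40*a^2 + a*(m + 69) - 15*m^2 + 37*m + 8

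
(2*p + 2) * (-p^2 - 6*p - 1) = -2*p^3 - 14*p^2 - 14*p - 2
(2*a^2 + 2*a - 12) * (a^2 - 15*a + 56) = 2*a^4 - 28*a^3 + 70*a^2 + 292*a - 672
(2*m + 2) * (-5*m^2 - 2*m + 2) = -10*m^3 - 14*m^2 + 4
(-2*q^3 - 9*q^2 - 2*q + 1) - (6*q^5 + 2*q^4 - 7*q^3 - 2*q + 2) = -6*q^5 - 2*q^4 + 5*q^3 - 9*q^2 - 1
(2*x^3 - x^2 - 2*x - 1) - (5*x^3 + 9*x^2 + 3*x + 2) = -3*x^3 - 10*x^2 - 5*x - 3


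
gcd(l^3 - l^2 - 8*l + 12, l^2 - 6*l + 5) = 1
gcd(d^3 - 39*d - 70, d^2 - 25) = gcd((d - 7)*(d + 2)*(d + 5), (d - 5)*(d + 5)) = d + 5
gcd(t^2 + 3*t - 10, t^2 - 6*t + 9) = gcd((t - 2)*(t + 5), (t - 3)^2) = 1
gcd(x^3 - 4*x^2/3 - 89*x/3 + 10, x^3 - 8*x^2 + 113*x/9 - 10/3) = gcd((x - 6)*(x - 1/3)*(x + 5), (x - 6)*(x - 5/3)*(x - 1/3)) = x^2 - 19*x/3 + 2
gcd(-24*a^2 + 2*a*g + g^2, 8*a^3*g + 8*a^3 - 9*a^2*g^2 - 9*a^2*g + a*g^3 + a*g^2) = 1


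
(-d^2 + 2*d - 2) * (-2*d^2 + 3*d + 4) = 2*d^4 - 7*d^3 + 6*d^2 + 2*d - 8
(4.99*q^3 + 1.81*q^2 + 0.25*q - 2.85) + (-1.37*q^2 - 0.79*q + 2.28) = 4.99*q^3 + 0.44*q^2 - 0.54*q - 0.57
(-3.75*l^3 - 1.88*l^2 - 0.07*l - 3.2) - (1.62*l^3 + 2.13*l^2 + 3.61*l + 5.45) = -5.37*l^3 - 4.01*l^2 - 3.68*l - 8.65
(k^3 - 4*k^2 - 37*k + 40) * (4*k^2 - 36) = 4*k^5 - 16*k^4 - 184*k^3 + 304*k^2 + 1332*k - 1440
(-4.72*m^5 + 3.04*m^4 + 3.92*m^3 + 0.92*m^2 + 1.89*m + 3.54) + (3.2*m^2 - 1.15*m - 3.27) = -4.72*m^5 + 3.04*m^4 + 3.92*m^3 + 4.12*m^2 + 0.74*m + 0.27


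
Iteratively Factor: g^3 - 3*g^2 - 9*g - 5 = (g - 5)*(g^2 + 2*g + 1) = (g - 5)*(g + 1)*(g + 1)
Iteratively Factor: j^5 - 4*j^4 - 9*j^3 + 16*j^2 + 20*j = (j + 1)*(j^4 - 5*j^3 - 4*j^2 + 20*j) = (j - 2)*(j + 1)*(j^3 - 3*j^2 - 10*j) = (j - 2)*(j + 1)*(j + 2)*(j^2 - 5*j) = (j - 5)*(j - 2)*(j + 1)*(j + 2)*(j)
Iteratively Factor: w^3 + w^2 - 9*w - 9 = (w + 1)*(w^2 - 9) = (w + 1)*(w + 3)*(w - 3)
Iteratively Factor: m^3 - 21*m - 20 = (m + 4)*(m^2 - 4*m - 5) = (m + 1)*(m + 4)*(m - 5)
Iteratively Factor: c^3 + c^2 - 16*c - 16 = (c + 1)*(c^2 - 16) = (c - 4)*(c + 1)*(c + 4)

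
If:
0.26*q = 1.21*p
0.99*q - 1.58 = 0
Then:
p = 0.34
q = 1.60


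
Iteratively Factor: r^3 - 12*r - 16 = (r + 2)*(r^2 - 2*r - 8) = (r - 4)*(r + 2)*(r + 2)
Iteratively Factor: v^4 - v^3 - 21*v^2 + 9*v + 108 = (v + 3)*(v^3 - 4*v^2 - 9*v + 36) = (v + 3)^2*(v^2 - 7*v + 12) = (v - 4)*(v + 3)^2*(v - 3)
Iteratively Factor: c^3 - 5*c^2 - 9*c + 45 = (c + 3)*(c^2 - 8*c + 15) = (c - 5)*(c + 3)*(c - 3)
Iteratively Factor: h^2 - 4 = (h - 2)*(h + 2)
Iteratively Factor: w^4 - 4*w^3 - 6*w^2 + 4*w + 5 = (w - 1)*(w^3 - 3*w^2 - 9*w - 5) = (w - 1)*(w + 1)*(w^2 - 4*w - 5) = (w - 5)*(w - 1)*(w + 1)*(w + 1)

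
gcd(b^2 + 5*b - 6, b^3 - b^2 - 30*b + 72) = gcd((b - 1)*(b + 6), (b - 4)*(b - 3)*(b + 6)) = b + 6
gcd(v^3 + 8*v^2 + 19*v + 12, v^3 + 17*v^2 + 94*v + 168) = v + 4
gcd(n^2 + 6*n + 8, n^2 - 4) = n + 2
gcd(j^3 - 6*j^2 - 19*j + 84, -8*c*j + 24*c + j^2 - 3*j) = j - 3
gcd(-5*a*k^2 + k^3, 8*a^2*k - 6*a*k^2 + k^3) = k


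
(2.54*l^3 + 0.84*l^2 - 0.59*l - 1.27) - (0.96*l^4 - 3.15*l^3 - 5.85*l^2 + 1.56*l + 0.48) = -0.96*l^4 + 5.69*l^3 + 6.69*l^2 - 2.15*l - 1.75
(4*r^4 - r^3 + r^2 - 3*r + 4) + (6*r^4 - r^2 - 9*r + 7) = 10*r^4 - r^3 - 12*r + 11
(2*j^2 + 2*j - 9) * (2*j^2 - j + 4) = 4*j^4 + 2*j^3 - 12*j^2 + 17*j - 36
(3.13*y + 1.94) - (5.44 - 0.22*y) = 3.35*y - 3.5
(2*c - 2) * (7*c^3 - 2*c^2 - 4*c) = 14*c^4 - 18*c^3 - 4*c^2 + 8*c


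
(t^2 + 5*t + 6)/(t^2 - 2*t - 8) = (t + 3)/(t - 4)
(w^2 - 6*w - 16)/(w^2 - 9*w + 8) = (w + 2)/(w - 1)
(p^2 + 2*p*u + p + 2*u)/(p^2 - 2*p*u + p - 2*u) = (p + 2*u)/(p - 2*u)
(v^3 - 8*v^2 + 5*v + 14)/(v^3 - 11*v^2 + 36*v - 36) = (v^2 - 6*v - 7)/(v^2 - 9*v + 18)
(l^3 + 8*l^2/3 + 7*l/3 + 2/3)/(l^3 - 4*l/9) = 3*(l^2 + 2*l + 1)/(l*(3*l - 2))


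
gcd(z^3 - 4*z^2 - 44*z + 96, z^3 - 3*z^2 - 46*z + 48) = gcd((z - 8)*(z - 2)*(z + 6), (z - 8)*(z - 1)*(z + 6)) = z^2 - 2*z - 48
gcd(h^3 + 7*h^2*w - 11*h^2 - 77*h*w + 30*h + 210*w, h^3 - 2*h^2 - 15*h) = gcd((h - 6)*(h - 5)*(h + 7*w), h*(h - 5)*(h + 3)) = h - 5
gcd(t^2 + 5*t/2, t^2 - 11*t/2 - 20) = t + 5/2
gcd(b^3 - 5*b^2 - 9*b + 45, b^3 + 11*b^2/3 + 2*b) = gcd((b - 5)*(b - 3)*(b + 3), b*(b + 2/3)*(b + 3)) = b + 3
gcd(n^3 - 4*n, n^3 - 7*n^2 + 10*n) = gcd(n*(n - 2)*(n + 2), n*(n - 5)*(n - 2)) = n^2 - 2*n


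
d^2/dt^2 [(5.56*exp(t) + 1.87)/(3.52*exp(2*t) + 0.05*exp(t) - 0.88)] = (68.890624*exp(4*t) + 91.701632*exp(3*t) + 104.323296*exp(2*t) + 23.419363*exp(t) + 4.387944)*exp(t)/(43.614208*exp(6*t) + 1.85856*exp(5*t) - 32.684256*exp(4*t) - 0.929155*exp(3*t) + 8.171064*exp(2*t) + 0.11616*exp(t) - 0.681472)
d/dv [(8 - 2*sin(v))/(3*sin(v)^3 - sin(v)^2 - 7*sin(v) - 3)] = 2*(6*sin(v)^3 - 37*sin(v)^2 + 8*sin(v) + 31)*cos(v)/(-3*sin(v)^3 + sin(v)^2 + 7*sin(v) + 3)^2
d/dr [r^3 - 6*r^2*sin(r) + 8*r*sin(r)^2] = -6*r^2*cos(r) + 3*r^2 - 12*r*sin(r) + 8*r*sin(2*r) + 8*sin(r)^2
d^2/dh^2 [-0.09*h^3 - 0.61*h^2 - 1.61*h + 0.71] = -0.54*h - 1.22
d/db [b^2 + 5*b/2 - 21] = 2*b + 5/2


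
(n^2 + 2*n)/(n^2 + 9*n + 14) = n/(n + 7)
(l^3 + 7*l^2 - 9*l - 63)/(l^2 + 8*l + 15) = (l^2 + 4*l - 21)/(l + 5)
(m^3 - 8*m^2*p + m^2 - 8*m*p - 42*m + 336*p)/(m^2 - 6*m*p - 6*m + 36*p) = (-m^2 + 8*m*p - 7*m + 56*p)/(-m + 6*p)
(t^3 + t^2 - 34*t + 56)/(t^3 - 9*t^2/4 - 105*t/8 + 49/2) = 8*(t^2 + 5*t - 14)/(8*t^2 + 14*t - 49)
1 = 1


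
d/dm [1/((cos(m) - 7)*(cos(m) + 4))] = (2*cos(m) - 3)*sin(m)/((cos(m) - 7)^2*(cos(m) + 4)^2)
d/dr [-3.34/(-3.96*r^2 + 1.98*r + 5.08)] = (6.6132 - 26.4528*r)/(-3.96*r^2 + 1.98*r + 5.08)^2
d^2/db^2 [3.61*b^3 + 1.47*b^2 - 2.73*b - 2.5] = 21.66*b + 2.94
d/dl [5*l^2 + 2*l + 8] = 10*l + 2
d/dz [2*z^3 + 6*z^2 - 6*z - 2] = 6*z^2 + 12*z - 6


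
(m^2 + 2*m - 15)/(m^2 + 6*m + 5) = (m - 3)/(m + 1)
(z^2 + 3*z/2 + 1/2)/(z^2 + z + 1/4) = 2*(z + 1)/(2*z + 1)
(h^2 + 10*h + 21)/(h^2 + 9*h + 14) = (h + 3)/(h + 2)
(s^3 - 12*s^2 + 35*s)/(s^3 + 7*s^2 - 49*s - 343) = s*(s - 5)/(s^2 + 14*s + 49)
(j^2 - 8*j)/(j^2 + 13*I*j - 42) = j*(j - 8)/(j^2 + 13*I*j - 42)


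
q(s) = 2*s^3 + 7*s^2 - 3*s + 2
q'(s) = 6*s^2 + 14*s - 3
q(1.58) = 22.62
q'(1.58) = 34.10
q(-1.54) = 15.92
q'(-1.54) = -10.33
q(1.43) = 17.87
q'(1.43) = 29.29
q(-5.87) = -143.72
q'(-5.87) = 121.56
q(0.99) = 7.83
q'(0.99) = 16.74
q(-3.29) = 16.42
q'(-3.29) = 15.88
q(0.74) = 4.42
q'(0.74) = 10.65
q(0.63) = 3.39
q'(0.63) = 8.20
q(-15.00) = -5128.00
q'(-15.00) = 1137.00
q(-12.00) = -2410.00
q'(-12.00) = 693.00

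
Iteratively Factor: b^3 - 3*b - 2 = (b + 1)*(b^2 - b - 2) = (b + 1)^2*(b - 2)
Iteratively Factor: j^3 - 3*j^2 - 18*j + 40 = (j - 2)*(j^2 - j - 20) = (j - 5)*(j - 2)*(j + 4)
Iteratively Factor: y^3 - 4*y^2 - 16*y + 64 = (y - 4)*(y^2 - 16) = (y - 4)*(y + 4)*(y - 4)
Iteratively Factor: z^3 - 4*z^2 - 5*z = (z + 1)*(z^2 - 5*z) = z*(z + 1)*(z - 5)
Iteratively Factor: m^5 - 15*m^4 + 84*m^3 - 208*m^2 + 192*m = (m - 4)*(m^4 - 11*m^3 + 40*m^2 - 48*m) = (m - 4)*(m - 3)*(m^3 - 8*m^2 + 16*m) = m*(m - 4)*(m - 3)*(m^2 - 8*m + 16) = m*(m - 4)^2*(m - 3)*(m - 4)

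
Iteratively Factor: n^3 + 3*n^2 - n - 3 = (n + 1)*(n^2 + 2*n - 3) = (n + 1)*(n + 3)*(n - 1)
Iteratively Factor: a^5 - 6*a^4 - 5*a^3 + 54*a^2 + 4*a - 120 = (a - 3)*(a^4 - 3*a^3 - 14*a^2 + 12*a + 40) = (a - 3)*(a + 2)*(a^3 - 5*a^2 - 4*a + 20) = (a - 3)*(a - 2)*(a + 2)*(a^2 - 3*a - 10) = (a - 5)*(a - 3)*(a - 2)*(a + 2)*(a + 2)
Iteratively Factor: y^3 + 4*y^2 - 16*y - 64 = (y - 4)*(y^2 + 8*y + 16) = (y - 4)*(y + 4)*(y + 4)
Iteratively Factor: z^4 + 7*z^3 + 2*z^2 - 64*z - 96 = (z - 3)*(z^3 + 10*z^2 + 32*z + 32) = (z - 3)*(z + 4)*(z^2 + 6*z + 8) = (z - 3)*(z + 2)*(z + 4)*(z + 4)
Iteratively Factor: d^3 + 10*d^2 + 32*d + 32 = (d + 2)*(d^2 + 8*d + 16) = (d + 2)*(d + 4)*(d + 4)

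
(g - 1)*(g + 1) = g^2 - 1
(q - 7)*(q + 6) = q^2 - q - 42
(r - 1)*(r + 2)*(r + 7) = r^3 + 8*r^2 + 5*r - 14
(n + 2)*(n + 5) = n^2 + 7*n + 10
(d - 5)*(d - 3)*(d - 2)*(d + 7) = d^4 - 3*d^3 - 39*d^2 + 187*d - 210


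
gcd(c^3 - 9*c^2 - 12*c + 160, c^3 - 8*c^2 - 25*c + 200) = c^2 - 13*c + 40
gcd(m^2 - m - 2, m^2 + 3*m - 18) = 1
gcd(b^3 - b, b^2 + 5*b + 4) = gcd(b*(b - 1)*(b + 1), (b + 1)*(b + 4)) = b + 1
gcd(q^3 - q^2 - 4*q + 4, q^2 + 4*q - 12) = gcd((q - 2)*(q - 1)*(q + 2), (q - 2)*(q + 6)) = q - 2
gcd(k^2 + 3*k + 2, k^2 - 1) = k + 1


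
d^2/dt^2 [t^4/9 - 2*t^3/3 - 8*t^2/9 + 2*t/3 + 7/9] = 4*t^2/3 - 4*t - 16/9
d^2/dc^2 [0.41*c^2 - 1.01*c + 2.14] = 0.820000000000000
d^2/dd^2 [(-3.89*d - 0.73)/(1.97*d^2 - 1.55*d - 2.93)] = ((3.89*d + 0.73)*(3.94*d - 1.55)*(7.88*d - 3.1) + (45.9798*d - 9.1828)*(-1.97*d^2 + 1.55*d + 2.93))/(-1.97*d^2 + 1.55*d + 2.93)^3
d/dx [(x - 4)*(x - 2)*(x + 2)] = 3*x^2 - 8*x - 4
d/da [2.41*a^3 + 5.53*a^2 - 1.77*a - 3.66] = 7.23*a^2 + 11.06*a - 1.77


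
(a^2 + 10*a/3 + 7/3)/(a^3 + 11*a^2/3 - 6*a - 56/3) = (3*a^2 + 10*a + 7)/(3*a^3 + 11*a^2 - 18*a - 56)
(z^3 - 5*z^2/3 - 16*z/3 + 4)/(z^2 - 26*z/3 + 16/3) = (z^2 - z - 6)/(z - 8)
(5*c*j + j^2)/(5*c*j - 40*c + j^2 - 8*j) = j/(j - 8)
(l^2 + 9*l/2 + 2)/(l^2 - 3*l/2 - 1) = (l + 4)/(l - 2)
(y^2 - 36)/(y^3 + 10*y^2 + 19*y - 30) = (y - 6)/(y^2 + 4*y - 5)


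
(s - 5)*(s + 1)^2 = s^3 - 3*s^2 - 9*s - 5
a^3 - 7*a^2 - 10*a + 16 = (a - 8)*(a - 1)*(a + 2)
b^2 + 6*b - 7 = (b - 1)*(b + 7)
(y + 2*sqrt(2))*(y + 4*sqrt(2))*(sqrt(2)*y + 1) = sqrt(2)*y^3 + 13*y^2 + 22*sqrt(2)*y + 16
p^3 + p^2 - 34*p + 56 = (p - 4)*(p - 2)*(p + 7)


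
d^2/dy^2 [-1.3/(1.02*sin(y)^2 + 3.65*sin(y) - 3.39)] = (5.41008*sin(y)^4 + 14.5197*sin(y)^3 + 27.18469*sin(y)^2 - 12.95385*sin(y) - 43.62878)/(1.02*sin(y)^2 + 3.65*sin(y) - 3.39)^3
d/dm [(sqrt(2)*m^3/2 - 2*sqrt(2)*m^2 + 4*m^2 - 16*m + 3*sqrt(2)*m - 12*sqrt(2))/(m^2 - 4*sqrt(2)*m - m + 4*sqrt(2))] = (sqrt(2)*m^4/2 - 8*m^3 - sqrt(2)*m^3 - 17*sqrt(2)*m^2 + 40*m^2 - 32*m + 56*sqrt(2)*m - 76*sqrt(2) - 72)/(m^4 - 8*sqrt(2)*m^3 - 2*m^3 + 16*sqrt(2)*m^2 + 33*m^2 - 64*m - 8*sqrt(2)*m + 32)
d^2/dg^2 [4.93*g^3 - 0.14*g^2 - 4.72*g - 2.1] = 29.58*g - 0.28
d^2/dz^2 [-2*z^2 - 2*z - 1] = -4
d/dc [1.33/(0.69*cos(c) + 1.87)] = 0.9177*sin(c)/(0.69*cos(c) + 1.87)^2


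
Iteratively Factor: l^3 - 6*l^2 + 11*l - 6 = (l - 3)*(l^2 - 3*l + 2) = (l - 3)*(l - 2)*(l - 1)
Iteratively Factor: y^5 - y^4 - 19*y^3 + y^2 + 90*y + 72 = (y + 1)*(y^4 - 2*y^3 - 17*y^2 + 18*y + 72) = (y - 3)*(y + 1)*(y^3 + y^2 - 14*y - 24) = (y - 3)*(y + 1)*(y + 2)*(y^2 - y - 12) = (y - 4)*(y - 3)*(y + 1)*(y + 2)*(y + 3)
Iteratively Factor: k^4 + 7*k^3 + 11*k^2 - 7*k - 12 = (k + 1)*(k^3 + 6*k^2 + 5*k - 12) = (k + 1)*(k + 3)*(k^2 + 3*k - 4) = (k + 1)*(k + 3)*(k + 4)*(k - 1)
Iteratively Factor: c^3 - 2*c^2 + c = (c - 1)*(c^2 - c) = (c - 1)^2*(c)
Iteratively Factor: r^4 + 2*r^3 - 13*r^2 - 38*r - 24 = (r - 4)*(r^3 + 6*r^2 + 11*r + 6) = (r - 4)*(r + 1)*(r^2 + 5*r + 6) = (r - 4)*(r + 1)*(r + 3)*(r + 2)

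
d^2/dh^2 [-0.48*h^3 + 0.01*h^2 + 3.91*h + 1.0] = 0.02 - 2.88*h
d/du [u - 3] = 1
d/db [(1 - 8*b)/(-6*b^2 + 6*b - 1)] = 2*(-24*b^2 + 6*b + 1)/(36*b^4 - 72*b^3 + 48*b^2 - 12*b + 1)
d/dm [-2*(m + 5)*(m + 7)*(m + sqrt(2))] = -6*m^2 - 48*m - 4*sqrt(2)*m - 70 - 24*sqrt(2)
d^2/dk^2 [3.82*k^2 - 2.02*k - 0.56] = 7.64000000000000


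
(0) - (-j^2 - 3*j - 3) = j^2 + 3*j + 3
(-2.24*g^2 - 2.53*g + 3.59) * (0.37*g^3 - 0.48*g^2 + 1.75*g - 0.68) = -0.8288*g^5 + 0.1391*g^4 - 1.3773*g^3 - 4.6275*g^2 + 8.0029*g - 2.4412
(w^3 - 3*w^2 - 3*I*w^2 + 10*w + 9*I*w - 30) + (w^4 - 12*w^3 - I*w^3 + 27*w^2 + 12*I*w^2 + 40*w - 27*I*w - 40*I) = w^4 - 11*w^3 - I*w^3 + 24*w^2 + 9*I*w^2 + 50*w - 18*I*w - 30 - 40*I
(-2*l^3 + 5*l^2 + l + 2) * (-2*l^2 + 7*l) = 4*l^5 - 24*l^4 + 33*l^3 + 3*l^2 + 14*l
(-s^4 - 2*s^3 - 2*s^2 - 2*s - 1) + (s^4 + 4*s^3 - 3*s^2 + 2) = 2*s^3 - 5*s^2 - 2*s + 1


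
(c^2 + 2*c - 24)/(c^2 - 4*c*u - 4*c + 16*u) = (-c - 6)/(-c + 4*u)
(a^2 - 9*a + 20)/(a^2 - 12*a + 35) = (a - 4)/(a - 7)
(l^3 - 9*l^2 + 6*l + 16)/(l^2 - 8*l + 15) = (l^3 - 9*l^2 + 6*l + 16)/(l^2 - 8*l + 15)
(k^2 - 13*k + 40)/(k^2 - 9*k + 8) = (k - 5)/(k - 1)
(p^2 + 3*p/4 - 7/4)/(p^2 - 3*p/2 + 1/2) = (4*p + 7)/(2*(2*p - 1))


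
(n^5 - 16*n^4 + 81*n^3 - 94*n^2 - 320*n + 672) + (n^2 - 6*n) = n^5 - 16*n^4 + 81*n^3 - 93*n^2 - 326*n + 672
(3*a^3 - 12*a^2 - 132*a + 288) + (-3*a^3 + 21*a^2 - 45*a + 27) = 9*a^2 - 177*a + 315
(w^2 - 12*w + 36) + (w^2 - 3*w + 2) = 2*w^2 - 15*w + 38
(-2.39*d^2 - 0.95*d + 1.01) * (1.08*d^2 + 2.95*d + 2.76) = -2.5812*d^4 - 8.0765*d^3 - 8.3081*d^2 + 0.3575*d + 2.7876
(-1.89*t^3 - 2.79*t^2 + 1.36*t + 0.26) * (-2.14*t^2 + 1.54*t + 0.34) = 4.0446*t^5 + 3.06*t^4 - 7.8496*t^3 + 0.5894*t^2 + 0.8628*t + 0.0884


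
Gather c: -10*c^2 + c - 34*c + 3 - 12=-10*c^2 - 33*c - 9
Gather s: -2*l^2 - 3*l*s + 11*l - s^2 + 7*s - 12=-2*l^2 + 11*l - s^2 + s*(7 - 3*l) - 12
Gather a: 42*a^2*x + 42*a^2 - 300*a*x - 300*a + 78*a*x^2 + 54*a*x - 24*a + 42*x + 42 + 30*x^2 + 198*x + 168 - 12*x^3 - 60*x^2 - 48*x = a^2*(42*x + 42) + a*(78*x^2 - 246*x - 324) - 12*x^3 - 30*x^2 + 192*x + 210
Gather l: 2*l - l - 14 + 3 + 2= l - 9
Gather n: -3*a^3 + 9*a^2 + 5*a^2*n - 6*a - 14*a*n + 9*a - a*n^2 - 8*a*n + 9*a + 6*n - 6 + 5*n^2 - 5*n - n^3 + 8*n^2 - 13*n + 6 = -3*a^3 + 9*a^2 + 12*a - n^3 + n^2*(13 - a) + n*(5*a^2 - 22*a - 12)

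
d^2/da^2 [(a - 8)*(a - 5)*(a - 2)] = 6*a - 30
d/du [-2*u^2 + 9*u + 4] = 9 - 4*u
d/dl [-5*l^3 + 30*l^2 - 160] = 15*l*(4 - l)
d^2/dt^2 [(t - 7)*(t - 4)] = 2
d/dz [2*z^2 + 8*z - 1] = 4*z + 8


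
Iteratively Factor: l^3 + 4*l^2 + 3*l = (l + 3)*(l^2 + l) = l*(l + 3)*(l + 1)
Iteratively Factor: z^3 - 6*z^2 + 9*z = (z - 3)*(z^2 - 3*z) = z*(z - 3)*(z - 3)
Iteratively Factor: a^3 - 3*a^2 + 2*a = (a - 2)*(a^2 - a) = (a - 2)*(a - 1)*(a)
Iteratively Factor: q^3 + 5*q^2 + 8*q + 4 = (q + 2)*(q^2 + 3*q + 2) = (q + 2)^2*(q + 1)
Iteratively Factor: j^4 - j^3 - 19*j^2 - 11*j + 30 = (j + 2)*(j^3 - 3*j^2 - 13*j + 15) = (j - 5)*(j + 2)*(j^2 + 2*j - 3) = (j - 5)*(j - 1)*(j + 2)*(j + 3)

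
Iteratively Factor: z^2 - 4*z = (z)*(z - 4)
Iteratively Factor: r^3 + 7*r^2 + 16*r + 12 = (r + 3)*(r^2 + 4*r + 4) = (r + 2)*(r + 3)*(r + 2)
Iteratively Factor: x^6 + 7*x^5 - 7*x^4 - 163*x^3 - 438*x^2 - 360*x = (x - 5)*(x^5 + 12*x^4 + 53*x^3 + 102*x^2 + 72*x) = (x - 5)*(x + 3)*(x^4 + 9*x^3 + 26*x^2 + 24*x) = (x - 5)*(x + 2)*(x + 3)*(x^3 + 7*x^2 + 12*x) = (x - 5)*(x + 2)*(x + 3)*(x + 4)*(x^2 + 3*x) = (x - 5)*(x + 2)*(x + 3)^2*(x + 4)*(x)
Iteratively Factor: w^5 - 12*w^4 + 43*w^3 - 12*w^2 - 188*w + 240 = (w - 4)*(w^4 - 8*w^3 + 11*w^2 + 32*w - 60) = (w - 4)*(w - 3)*(w^3 - 5*w^2 - 4*w + 20) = (w - 5)*(w - 4)*(w - 3)*(w^2 - 4) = (w - 5)*(w - 4)*(w - 3)*(w + 2)*(w - 2)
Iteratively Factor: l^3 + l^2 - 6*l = (l)*(l^2 + l - 6) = l*(l + 3)*(l - 2)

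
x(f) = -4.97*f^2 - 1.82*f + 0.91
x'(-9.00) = 87.64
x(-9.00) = -385.28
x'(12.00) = -121.10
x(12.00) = -736.61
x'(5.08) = -52.32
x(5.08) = -136.59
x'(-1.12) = 9.31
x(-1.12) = -3.29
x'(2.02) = -21.90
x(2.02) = -23.05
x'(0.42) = -5.99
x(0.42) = -0.73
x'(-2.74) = 25.42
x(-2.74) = -31.42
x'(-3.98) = 37.74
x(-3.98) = -70.57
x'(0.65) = -8.28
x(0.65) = -2.37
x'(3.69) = -38.50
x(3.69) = -73.48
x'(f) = -9.94*f - 1.82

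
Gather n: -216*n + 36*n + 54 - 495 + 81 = -180*n - 360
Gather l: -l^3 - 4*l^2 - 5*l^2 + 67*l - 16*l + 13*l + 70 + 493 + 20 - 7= -l^3 - 9*l^2 + 64*l + 576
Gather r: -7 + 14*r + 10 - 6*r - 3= 8*r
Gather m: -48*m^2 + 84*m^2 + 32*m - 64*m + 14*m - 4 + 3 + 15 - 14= 36*m^2 - 18*m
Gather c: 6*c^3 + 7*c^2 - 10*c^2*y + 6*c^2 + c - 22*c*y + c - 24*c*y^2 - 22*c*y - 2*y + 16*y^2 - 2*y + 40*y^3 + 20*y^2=6*c^3 + c^2*(13 - 10*y) + c*(-24*y^2 - 44*y + 2) + 40*y^3 + 36*y^2 - 4*y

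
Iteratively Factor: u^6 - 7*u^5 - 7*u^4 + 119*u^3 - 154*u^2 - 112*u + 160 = (u - 1)*(u^5 - 6*u^4 - 13*u^3 + 106*u^2 - 48*u - 160) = (u - 1)*(u + 1)*(u^4 - 7*u^3 - 6*u^2 + 112*u - 160) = (u - 1)*(u + 1)*(u + 4)*(u^3 - 11*u^2 + 38*u - 40) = (u - 4)*(u - 1)*(u + 1)*(u + 4)*(u^2 - 7*u + 10) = (u - 4)*(u - 2)*(u - 1)*(u + 1)*(u + 4)*(u - 5)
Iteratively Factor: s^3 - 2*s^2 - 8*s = (s)*(s^2 - 2*s - 8) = s*(s + 2)*(s - 4)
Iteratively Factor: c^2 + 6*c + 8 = (c + 2)*(c + 4)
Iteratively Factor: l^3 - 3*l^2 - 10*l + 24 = (l + 3)*(l^2 - 6*l + 8) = (l - 2)*(l + 3)*(l - 4)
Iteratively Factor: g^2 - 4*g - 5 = (g - 5)*(g + 1)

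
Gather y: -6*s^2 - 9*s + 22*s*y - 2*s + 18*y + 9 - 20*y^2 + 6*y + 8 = -6*s^2 - 11*s - 20*y^2 + y*(22*s + 24) + 17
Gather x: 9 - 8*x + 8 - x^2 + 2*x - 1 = -x^2 - 6*x + 16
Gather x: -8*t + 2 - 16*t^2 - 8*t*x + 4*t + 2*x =-16*t^2 - 4*t + x*(2 - 8*t) + 2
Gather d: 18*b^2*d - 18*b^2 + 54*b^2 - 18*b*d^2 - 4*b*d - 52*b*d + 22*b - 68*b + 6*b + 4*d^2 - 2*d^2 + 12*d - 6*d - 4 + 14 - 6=36*b^2 - 40*b + d^2*(2 - 18*b) + d*(18*b^2 - 56*b + 6) + 4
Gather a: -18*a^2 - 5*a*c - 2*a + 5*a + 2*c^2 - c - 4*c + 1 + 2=-18*a^2 + a*(3 - 5*c) + 2*c^2 - 5*c + 3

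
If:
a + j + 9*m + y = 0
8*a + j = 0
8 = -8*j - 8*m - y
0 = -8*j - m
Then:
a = 8/121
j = -64/121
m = 512/121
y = -4552/121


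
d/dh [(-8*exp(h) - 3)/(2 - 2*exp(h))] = -11/(8*sinh(h/2)^2)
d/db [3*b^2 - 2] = 6*b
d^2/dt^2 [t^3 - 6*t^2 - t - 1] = 6*t - 12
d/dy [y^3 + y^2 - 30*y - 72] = 3*y^2 + 2*y - 30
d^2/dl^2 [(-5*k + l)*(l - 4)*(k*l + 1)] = -10*k^2 + 6*k*l - 8*k + 2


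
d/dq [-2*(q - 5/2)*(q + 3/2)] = 2 - 4*q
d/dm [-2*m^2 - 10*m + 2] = -4*m - 10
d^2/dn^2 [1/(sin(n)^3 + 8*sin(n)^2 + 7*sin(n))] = (-9*sin(n)^2 - 79*sin(n) - 179 + 139/sin(n) + 238/sin(n)^2 + 98/sin(n)^3)/((sin(n) + 1)^2*(sin(n) + 7)^3)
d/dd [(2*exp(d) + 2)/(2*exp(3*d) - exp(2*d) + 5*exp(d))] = 2*(-4*exp(3*d) - 5*exp(2*d) + 2*exp(d) - 5)*exp(-d)/(4*exp(4*d) - 4*exp(3*d) + 21*exp(2*d) - 10*exp(d) + 25)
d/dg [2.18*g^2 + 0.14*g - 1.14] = 4.36*g + 0.14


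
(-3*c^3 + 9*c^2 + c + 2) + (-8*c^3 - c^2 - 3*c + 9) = -11*c^3 + 8*c^2 - 2*c + 11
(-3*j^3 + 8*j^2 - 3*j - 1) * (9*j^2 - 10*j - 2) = -27*j^5 + 102*j^4 - 101*j^3 + 5*j^2 + 16*j + 2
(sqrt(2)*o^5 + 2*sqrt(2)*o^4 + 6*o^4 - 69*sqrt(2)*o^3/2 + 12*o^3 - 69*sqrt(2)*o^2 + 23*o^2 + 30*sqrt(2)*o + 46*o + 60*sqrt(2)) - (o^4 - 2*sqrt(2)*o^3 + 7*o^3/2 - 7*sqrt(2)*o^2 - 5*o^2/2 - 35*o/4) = sqrt(2)*o^5 + 2*sqrt(2)*o^4 + 5*o^4 - 65*sqrt(2)*o^3/2 + 17*o^3/2 - 62*sqrt(2)*o^2 + 51*o^2/2 + 30*sqrt(2)*o + 219*o/4 + 60*sqrt(2)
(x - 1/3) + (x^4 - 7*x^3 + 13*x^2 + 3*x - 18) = x^4 - 7*x^3 + 13*x^2 + 4*x - 55/3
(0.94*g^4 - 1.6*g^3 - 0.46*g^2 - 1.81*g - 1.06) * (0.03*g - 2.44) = 0.0282*g^5 - 2.3416*g^4 + 3.8902*g^3 + 1.0681*g^2 + 4.3846*g + 2.5864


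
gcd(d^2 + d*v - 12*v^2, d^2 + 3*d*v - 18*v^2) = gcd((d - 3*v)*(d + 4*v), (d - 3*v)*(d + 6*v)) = -d + 3*v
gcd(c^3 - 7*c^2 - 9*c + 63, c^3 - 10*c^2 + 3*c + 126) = c^2 - 4*c - 21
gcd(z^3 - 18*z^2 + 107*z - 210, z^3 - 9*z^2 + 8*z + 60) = z^2 - 11*z + 30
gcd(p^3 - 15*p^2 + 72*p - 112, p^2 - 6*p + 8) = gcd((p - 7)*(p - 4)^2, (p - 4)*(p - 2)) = p - 4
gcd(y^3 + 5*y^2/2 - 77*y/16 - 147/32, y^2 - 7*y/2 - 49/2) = y + 7/2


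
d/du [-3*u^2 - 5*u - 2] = -6*u - 5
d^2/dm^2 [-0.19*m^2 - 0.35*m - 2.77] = -0.380000000000000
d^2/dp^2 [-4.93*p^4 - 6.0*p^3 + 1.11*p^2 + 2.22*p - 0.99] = -59.16*p^2 - 36.0*p + 2.22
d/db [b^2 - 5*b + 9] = 2*b - 5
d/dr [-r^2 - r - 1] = -2*r - 1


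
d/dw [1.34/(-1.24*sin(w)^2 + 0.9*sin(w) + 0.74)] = (3.3232*sin(w) - 1.206)*cos(w)/(-1.24*sin(w)^2 + 0.9*sin(w) + 0.74)^2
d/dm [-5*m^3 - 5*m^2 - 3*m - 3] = -15*m^2 - 10*m - 3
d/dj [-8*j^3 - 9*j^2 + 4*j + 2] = -24*j^2 - 18*j + 4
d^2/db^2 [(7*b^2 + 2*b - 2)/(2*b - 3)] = 134/(8*b^3 - 36*b^2 + 54*b - 27)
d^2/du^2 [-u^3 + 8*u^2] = 16 - 6*u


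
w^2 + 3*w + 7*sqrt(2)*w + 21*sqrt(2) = (w + 3)*(w + 7*sqrt(2))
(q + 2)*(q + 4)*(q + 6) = q^3 + 12*q^2 + 44*q + 48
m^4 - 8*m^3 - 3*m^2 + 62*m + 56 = (m - 7)*(m - 4)*(m + 1)*(m + 2)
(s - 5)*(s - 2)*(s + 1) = s^3 - 6*s^2 + 3*s + 10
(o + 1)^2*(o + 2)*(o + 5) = o^4 + 9*o^3 + 25*o^2 + 27*o + 10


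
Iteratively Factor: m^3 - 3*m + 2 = (m - 1)*(m^2 + m - 2) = (m - 1)*(m + 2)*(m - 1)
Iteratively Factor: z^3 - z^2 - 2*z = (z)*(z^2 - z - 2) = z*(z + 1)*(z - 2)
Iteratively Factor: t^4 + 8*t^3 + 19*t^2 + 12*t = (t + 1)*(t^3 + 7*t^2 + 12*t) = t*(t + 1)*(t^2 + 7*t + 12) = t*(t + 1)*(t + 3)*(t + 4)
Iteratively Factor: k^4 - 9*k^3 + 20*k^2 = (k - 5)*(k^3 - 4*k^2) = k*(k - 5)*(k^2 - 4*k) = k*(k - 5)*(k - 4)*(k)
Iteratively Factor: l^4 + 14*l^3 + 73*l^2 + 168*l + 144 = (l + 4)*(l^3 + 10*l^2 + 33*l + 36) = (l + 3)*(l + 4)*(l^2 + 7*l + 12) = (l + 3)*(l + 4)^2*(l + 3)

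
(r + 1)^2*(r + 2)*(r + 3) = r^4 + 7*r^3 + 17*r^2 + 17*r + 6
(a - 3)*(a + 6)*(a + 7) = a^3 + 10*a^2 + 3*a - 126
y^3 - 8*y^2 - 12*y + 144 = (y - 6)^2*(y + 4)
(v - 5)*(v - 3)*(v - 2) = v^3 - 10*v^2 + 31*v - 30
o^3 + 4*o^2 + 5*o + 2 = (o + 1)^2*(o + 2)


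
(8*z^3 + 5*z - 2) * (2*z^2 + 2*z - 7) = 16*z^5 + 16*z^4 - 46*z^3 + 6*z^2 - 39*z + 14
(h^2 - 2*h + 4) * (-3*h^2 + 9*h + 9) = -3*h^4 + 15*h^3 - 21*h^2 + 18*h + 36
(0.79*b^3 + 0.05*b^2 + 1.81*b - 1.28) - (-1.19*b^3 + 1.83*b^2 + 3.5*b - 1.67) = 1.98*b^3 - 1.78*b^2 - 1.69*b + 0.39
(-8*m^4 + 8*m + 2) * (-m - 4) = 8*m^5 + 32*m^4 - 8*m^2 - 34*m - 8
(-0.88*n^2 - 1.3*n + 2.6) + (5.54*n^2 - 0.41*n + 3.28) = 4.66*n^2 - 1.71*n + 5.88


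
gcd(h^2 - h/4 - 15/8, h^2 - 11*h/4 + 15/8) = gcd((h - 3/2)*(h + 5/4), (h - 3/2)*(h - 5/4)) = h - 3/2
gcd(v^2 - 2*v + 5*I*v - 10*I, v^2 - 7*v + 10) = v - 2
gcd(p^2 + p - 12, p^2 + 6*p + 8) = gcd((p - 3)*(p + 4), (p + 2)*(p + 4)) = p + 4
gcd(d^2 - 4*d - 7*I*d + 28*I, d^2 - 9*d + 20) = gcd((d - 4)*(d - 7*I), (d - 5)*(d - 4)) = d - 4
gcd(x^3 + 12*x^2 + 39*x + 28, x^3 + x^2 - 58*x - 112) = x + 7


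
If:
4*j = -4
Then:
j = -1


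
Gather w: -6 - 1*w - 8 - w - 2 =-2*w - 16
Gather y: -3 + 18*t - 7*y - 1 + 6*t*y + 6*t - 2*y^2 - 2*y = 24*t - 2*y^2 + y*(6*t - 9) - 4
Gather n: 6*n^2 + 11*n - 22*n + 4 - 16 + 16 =6*n^2 - 11*n + 4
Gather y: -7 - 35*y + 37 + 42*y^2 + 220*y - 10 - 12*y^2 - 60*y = 30*y^2 + 125*y + 20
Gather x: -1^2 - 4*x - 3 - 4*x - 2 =-8*x - 6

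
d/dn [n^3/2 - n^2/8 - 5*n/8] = 3*n^2/2 - n/4 - 5/8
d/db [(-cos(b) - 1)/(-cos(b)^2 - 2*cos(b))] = (sin(b) + 2*sin(b)/cos(b)^2 + 2*tan(b))/(cos(b) + 2)^2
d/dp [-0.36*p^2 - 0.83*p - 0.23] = -0.72*p - 0.83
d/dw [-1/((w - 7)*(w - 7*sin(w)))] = (w + (1 - 7*cos(w))*(w - 7) - 7*sin(w))/((w - 7)^2*(w - 7*sin(w))^2)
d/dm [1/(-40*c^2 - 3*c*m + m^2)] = (3*c - 2*m)/(40*c^2 + 3*c*m - m^2)^2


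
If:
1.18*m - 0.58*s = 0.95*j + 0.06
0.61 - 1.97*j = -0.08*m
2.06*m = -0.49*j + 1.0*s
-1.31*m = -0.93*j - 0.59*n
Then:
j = 0.03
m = -6.81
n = -15.17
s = -14.01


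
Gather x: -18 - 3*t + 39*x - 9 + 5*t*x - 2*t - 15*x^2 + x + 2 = -5*t - 15*x^2 + x*(5*t + 40) - 25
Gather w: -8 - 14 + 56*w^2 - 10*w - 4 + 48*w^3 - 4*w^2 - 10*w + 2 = 48*w^3 + 52*w^2 - 20*w - 24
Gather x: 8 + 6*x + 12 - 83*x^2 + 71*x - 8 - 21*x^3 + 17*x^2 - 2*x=-21*x^3 - 66*x^2 + 75*x + 12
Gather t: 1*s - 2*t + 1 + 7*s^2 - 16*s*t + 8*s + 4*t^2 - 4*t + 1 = 7*s^2 + 9*s + 4*t^2 + t*(-16*s - 6) + 2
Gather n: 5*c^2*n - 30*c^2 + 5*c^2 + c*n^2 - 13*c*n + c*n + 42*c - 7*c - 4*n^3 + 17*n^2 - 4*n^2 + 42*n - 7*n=-25*c^2 + 35*c - 4*n^3 + n^2*(c + 13) + n*(5*c^2 - 12*c + 35)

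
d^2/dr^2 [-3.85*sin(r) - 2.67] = 3.85*sin(r)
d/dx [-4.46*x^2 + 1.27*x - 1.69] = 1.27 - 8.92*x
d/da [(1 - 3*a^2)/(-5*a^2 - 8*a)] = 2*(12*a^2 + 5*a + 4)/(a^2*(25*a^2 + 80*a + 64))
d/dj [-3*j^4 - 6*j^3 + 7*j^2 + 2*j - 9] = -12*j^3 - 18*j^2 + 14*j + 2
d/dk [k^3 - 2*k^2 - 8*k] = 3*k^2 - 4*k - 8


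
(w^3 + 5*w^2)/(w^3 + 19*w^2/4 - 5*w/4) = 4*w/(4*w - 1)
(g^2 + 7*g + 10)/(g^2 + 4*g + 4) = (g + 5)/(g + 2)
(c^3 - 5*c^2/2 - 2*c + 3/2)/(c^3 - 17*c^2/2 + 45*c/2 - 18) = (2*c^2 + c - 1)/(2*c^2 - 11*c + 12)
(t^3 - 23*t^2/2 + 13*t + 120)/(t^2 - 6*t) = t - 11/2 - 20/t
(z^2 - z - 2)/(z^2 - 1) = (z - 2)/(z - 1)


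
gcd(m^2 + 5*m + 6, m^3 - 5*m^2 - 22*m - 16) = m + 2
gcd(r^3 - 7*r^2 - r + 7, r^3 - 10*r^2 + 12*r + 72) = 1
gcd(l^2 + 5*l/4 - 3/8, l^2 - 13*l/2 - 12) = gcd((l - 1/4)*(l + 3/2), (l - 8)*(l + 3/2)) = l + 3/2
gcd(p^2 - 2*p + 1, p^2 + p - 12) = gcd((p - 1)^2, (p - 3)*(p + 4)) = 1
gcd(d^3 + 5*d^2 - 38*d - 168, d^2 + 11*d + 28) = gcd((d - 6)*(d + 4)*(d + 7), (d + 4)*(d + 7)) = d^2 + 11*d + 28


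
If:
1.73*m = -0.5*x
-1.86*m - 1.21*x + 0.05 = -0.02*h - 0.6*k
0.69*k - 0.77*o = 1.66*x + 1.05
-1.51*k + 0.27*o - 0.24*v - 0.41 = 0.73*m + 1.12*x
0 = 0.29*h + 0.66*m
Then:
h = 0.657763603747259*x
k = 1.09878745598299*x - 0.0833333333333333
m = -0.289017341040462*x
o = -1.17121643554771*x - 1.43831168831169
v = -12.0183951548861*x - 2.80212842712843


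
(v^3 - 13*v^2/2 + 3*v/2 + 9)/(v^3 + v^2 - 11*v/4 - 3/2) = 2*(v^2 - 5*v - 6)/(2*v^2 + 5*v + 2)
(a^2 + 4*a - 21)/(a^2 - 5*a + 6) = (a + 7)/(a - 2)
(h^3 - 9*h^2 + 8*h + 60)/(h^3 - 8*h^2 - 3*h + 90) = (h + 2)/(h + 3)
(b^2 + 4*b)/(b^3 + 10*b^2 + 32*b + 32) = b/(b^2 + 6*b + 8)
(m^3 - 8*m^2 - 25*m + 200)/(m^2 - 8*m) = m - 25/m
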